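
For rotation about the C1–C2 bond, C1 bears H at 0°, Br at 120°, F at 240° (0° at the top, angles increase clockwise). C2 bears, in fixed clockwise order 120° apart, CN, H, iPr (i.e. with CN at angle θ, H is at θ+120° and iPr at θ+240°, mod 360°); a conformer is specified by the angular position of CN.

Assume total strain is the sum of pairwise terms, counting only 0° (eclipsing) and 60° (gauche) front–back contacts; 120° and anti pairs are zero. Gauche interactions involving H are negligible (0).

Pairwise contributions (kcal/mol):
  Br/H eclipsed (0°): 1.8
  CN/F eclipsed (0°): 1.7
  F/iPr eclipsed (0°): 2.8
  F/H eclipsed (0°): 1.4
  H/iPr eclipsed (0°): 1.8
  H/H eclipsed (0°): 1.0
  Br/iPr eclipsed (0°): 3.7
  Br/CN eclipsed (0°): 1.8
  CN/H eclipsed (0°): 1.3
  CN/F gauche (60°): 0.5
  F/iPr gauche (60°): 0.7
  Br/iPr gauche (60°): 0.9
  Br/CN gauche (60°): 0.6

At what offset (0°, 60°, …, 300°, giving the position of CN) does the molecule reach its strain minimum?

CN at 0° is eclipsed. H at 0° is eclipsed with CN at 0° (1.3); Br at 120° is eclipsed with H at 120° (1.8); F at 240° is eclipsed with iPr at 240° (2.8). Total 5.9 kcal/mol.
CN at 60° is staggered. Br at 120° is gauche with CN at 60° (0.6); F at 240° is gauche with iPr at 300° (0.7). Total 1.3 kcal/mol.
CN at 120° is eclipsed. H at 0° is eclipsed with iPr at 0° (1.8); Br at 120° is eclipsed with CN at 120° (1.8); F at 240° is eclipsed with H at 240° (1.4). Total 5.0 kcal/mol.
CN at 180° is staggered. Br at 120° is gauche with CN at 180° (0.6); Br at 120° is gauche with iPr at 60° (0.9); F at 240° is gauche with CN at 180° (0.5). Total 2.0 kcal/mol.
CN at 240° is eclipsed. H at 0° is eclipsed with H at 0° (1.0); Br at 120° is eclipsed with iPr at 120° (3.7); F at 240° is eclipsed with CN at 240° (1.7). Total 6.4 kcal/mol.
CN at 300° is staggered. Br at 120° is gauche with iPr at 180° (0.9); F at 240° is gauche with CN at 300° (0.5); F at 240° is gauche with iPr at 180° (0.7). Total 2.1 kcal/mol.
The minimum (1.3 kcal/mol) occurs with CN at 60°.

60°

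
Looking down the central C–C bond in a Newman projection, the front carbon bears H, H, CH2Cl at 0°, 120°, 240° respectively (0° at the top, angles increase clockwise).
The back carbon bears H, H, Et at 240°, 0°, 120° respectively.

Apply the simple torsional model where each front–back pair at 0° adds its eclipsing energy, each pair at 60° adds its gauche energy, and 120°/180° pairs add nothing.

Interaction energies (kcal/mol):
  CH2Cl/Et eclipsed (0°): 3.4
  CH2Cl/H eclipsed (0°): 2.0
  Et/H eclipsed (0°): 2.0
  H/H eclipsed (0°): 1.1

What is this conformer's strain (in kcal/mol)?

5.1 kcal/mol

This conformer (eclipsed): H–H eclipsed, H–Et eclipsed, CH2Cl–H eclipsed; 1.1 + 2.0 + 2.0 = 5.1 kcal/mol.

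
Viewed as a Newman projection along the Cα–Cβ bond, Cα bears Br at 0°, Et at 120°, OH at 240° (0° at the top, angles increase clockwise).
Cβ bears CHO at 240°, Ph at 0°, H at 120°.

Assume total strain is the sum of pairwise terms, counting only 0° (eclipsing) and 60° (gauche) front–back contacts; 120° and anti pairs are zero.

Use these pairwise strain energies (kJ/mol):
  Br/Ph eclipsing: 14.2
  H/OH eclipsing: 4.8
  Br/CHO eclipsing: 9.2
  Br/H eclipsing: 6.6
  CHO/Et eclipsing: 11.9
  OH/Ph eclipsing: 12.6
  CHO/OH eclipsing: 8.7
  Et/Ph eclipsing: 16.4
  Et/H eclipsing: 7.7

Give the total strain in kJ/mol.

30.6 kJ/mol

This conformer (eclipsed): Br(0°)/Ph(0°) eclipsed 14.2; Et(120°)/H(120°) eclipsed 7.7; OH(240°)/CHO(240°) eclipsed 8.7 → 30.6 kJ/mol.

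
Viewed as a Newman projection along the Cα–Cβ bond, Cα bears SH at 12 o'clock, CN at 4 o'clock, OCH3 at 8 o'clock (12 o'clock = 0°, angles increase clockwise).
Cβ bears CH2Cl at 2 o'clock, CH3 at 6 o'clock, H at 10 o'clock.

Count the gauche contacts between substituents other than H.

Non-H gauche pairs: SH(0°)/CH2Cl(60°); CN(120°)/CH2Cl(60°); CN(120°)/CH3(180°); OCH3(240°)/CH3(180°) — 4 interactions.

4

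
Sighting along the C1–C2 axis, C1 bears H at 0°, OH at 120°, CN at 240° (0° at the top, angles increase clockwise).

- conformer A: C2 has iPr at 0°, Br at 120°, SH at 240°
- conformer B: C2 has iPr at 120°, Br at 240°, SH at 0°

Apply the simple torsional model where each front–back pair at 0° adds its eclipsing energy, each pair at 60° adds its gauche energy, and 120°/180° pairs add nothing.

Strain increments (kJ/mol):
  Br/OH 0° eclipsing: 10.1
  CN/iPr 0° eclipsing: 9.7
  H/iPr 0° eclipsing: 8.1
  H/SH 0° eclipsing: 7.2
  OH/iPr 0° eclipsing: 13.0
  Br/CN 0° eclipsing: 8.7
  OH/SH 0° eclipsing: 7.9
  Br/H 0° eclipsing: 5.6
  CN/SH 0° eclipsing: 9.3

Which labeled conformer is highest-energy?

B

A (eclipsed): H–iPr eclipsed, OH–Br eclipsed, CN–SH eclipsed; 8.1 + 10.1 + 9.3 = 27.5 kJ/mol.
B (eclipsed): H–SH eclipsed, OH–iPr eclipsed, CN–Br eclipsed; 7.2 + 13.0 + 8.7 = 28.9 kJ/mol.
B has the highest total (28.9 kJ/mol).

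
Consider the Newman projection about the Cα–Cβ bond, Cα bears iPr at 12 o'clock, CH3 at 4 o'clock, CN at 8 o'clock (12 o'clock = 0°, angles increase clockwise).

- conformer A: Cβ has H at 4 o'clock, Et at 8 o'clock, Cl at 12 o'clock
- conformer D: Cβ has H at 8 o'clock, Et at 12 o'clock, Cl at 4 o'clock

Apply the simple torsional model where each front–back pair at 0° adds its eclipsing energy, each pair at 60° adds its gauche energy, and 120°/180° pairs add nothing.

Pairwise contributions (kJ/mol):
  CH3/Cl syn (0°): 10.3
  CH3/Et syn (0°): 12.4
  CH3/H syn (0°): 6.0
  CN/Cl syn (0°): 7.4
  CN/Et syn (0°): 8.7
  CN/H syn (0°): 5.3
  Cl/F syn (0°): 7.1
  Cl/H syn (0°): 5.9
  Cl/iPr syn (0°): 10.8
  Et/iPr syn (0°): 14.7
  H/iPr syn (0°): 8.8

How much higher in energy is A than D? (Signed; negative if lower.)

-4.8 kJ/mol

A (eclipsed): iPr–Cl eclipsed, CH3–H eclipsed, CN–Et eclipsed; 10.8 + 6.0 + 8.7 = 25.5 kJ/mol.
D (eclipsed): iPr–Et eclipsed, CH3–Cl eclipsed, CN–H eclipsed; 14.7 + 10.3 + 5.3 = 30.3 kJ/mol.
E(A) − E(D) = 25.5 − 30.3 = -4.8 kJ/mol.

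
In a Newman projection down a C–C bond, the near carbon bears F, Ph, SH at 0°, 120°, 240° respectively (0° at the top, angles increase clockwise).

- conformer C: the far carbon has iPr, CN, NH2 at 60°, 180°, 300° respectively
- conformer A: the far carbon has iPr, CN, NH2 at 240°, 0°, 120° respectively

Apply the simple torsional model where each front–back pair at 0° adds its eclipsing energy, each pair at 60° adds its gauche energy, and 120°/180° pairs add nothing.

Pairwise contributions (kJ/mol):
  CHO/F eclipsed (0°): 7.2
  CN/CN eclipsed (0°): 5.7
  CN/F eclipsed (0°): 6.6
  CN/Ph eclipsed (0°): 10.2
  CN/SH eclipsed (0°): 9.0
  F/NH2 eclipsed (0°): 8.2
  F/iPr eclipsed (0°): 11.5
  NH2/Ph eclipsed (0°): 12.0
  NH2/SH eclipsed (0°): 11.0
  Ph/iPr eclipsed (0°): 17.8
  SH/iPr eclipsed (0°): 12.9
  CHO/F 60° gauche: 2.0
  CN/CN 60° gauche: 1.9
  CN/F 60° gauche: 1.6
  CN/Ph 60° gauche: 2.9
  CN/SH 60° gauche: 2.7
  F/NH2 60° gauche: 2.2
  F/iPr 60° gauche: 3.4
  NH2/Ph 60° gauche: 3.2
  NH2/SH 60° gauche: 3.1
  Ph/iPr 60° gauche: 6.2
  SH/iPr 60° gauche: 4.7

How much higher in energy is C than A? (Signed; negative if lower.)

-11.0 kJ/mol

C (staggered): F–iPr gauche, F–NH2 gauche, Ph–iPr gauche, Ph–CN gauche, SH–CN gauche, SH–NH2 gauche; 3.4 + 2.2 + 6.2 + 2.9 + 2.7 + 3.1 = 20.5 kJ/mol.
A (eclipsed): F–CN eclipsed, Ph–NH2 eclipsed, SH–iPr eclipsed; 6.6 + 12.0 + 12.9 = 31.5 kJ/mol.
E(C) − E(A) = 20.5 − 31.5 = -11.0 kJ/mol.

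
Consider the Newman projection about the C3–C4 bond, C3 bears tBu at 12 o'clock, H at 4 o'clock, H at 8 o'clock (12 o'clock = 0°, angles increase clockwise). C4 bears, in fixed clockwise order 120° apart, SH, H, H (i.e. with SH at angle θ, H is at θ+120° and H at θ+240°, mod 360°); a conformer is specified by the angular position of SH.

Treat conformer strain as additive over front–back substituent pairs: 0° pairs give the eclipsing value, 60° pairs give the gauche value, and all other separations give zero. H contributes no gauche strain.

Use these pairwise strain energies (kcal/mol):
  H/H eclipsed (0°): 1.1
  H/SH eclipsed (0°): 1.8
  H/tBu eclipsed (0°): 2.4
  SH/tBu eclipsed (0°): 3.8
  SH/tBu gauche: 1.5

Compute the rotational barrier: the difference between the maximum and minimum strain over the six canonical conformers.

6.0 kcal/mol

SH at 0° (eclipsed): tBu(0°)/SH(0°) eclipsed 3.8; H(120°)/H(120°) eclipsed 1.1; H(240°)/H(240°) eclipsed 1.1 → 6.0 kcal/mol.
SH at 60° (staggered): tBu(0°)/SH(60°) gauche 1.5 → 1.5 kcal/mol.
SH at 120° (eclipsed): tBu(0°)/H(0°) eclipsed 2.4; H(120°)/SH(120°) eclipsed 1.8; H(240°)/H(240°) eclipsed 1.1 → 5.3 kcal/mol.
SH at 180° (staggered): no non-H gauche contacts → 0.0 kcal/mol.
SH at 240° (eclipsed): tBu(0°)/H(0°) eclipsed 2.4; H(120°)/H(120°) eclipsed 1.1; H(240°)/SH(240°) eclipsed 1.8 → 5.3 kcal/mol.
SH at 300° (staggered): tBu(0°)/SH(300°) gauche 1.5 → 1.5 kcal/mol.
Max at 0° (6.0 kcal/mol), min at 180° (0.0 kcal/mol); barrier = 6.0 kcal/mol.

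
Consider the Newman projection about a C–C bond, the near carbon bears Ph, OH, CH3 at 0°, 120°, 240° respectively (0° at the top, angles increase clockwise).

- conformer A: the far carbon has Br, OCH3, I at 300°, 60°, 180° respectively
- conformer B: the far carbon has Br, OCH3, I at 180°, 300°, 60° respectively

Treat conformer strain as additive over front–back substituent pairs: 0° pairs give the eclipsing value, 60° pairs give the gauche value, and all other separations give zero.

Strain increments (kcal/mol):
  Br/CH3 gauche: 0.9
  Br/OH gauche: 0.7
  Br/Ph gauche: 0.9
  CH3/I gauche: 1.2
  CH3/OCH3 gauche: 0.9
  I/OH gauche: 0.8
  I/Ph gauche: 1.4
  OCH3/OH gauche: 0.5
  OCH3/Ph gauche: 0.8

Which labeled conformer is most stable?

A (staggered): Ph(0°)/Br(300°) gauche 0.9; Ph(0°)/OCH3(60°) gauche 0.8; OH(120°)/OCH3(60°) gauche 0.5; OH(120°)/I(180°) gauche 0.8; CH3(240°)/Br(300°) gauche 0.9; CH3(240°)/I(180°) gauche 1.2 → 5.1 kcal/mol.
B (staggered): Ph(0°)/OCH3(300°) gauche 0.8; Ph(0°)/I(60°) gauche 1.4; OH(120°)/Br(180°) gauche 0.7; OH(120°)/I(60°) gauche 0.8; CH3(240°)/Br(180°) gauche 0.9; CH3(240°)/OCH3(300°) gauche 0.9 → 5.5 kcal/mol.
A has the lowest total (5.1 kcal/mol).

A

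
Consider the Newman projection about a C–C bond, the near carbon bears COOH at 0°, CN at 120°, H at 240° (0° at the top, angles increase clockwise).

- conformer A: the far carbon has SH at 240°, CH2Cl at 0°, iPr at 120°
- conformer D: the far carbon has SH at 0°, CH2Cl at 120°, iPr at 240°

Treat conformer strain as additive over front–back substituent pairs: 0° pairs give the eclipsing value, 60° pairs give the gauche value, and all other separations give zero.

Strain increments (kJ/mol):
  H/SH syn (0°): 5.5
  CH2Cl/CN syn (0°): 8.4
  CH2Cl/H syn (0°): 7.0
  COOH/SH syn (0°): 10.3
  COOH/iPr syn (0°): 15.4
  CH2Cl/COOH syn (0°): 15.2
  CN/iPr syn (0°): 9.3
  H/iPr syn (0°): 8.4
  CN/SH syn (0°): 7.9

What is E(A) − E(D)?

+2.9 kJ/mol

A is eclipsed. COOH at 0° is eclipsed with CH2Cl at 0° (15.2); CN at 120° is eclipsed with iPr at 120° (9.3); H at 240° is eclipsed with SH at 240° (5.5). Total 30.0 kJ/mol.
D is eclipsed. COOH at 0° is eclipsed with SH at 0° (10.3); CN at 120° is eclipsed with CH2Cl at 120° (8.4); H at 240° is eclipsed with iPr at 240° (8.4). Total 27.1 kJ/mol.
E(A) − E(D) = 30.0 − 27.1 = +2.9 kJ/mol.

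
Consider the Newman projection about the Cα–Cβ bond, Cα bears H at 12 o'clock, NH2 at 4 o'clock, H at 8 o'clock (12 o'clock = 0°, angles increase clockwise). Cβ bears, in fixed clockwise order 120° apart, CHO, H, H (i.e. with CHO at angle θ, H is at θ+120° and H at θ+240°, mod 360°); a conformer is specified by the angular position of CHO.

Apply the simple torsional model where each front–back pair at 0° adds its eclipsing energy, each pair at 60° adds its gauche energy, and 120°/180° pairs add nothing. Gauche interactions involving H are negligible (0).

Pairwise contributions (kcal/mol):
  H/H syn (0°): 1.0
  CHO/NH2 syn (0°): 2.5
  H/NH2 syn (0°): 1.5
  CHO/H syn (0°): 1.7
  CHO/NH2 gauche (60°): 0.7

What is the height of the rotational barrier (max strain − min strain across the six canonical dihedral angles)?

CHO at 0° (eclipsed): H(0°)/CHO(0°) eclipsed 1.7; NH2(120°)/H(120°) eclipsed 1.5; H(240°)/H(240°) eclipsed 1.0 → 4.2 kcal/mol.
CHO at 60° (staggered): NH2(120°)/CHO(60°) gauche 0.7 → 0.7 kcal/mol.
CHO at 120° (eclipsed): H(0°)/H(0°) eclipsed 1.0; NH2(120°)/CHO(120°) eclipsed 2.5; H(240°)/H(240°) eclipsed 1.0 → 4.5 kcal/mol.
CHO at 180° (staggered): NH2(120°)/CHO(180°) gauche 0.7 → 0.7 kcal/mol.
CHO at 240° (eclipsed): H(0°)/H(0°) eclipsed 1.0; NH2(120°)/H(120°) eclipsed 1.5; H(240°)/CHO(240°) eclipsed 1.7 → 4.2 kcal/mol.
CHO at 300° (staggered): no non-H gauche contacts → 0.0 kcal/mol.
Max at 120° (4.5 kcal/mol), min at 300° (0.0 kcal/mol); barrier = 4.5 kcal/mol.

4.5 kcal/mol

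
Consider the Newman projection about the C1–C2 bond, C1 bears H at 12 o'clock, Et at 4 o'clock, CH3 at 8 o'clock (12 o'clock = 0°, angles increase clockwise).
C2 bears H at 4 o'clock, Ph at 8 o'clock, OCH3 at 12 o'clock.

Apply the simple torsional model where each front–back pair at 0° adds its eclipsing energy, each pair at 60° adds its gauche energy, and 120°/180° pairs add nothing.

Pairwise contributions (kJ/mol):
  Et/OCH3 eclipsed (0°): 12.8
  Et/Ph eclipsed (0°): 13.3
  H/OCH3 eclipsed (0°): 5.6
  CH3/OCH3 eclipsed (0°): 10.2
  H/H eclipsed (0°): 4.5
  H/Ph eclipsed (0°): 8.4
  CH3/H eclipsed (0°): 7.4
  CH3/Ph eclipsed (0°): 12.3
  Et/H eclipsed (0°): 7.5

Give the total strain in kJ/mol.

This conformer (eclipsed): H–OCH3 eclipsed, Et–H eclipsed, CH3–Ph eclipsed; 5.6 + 7.5 + 12.3 = 25.4 kJ/mol.

25.4 kJ/mol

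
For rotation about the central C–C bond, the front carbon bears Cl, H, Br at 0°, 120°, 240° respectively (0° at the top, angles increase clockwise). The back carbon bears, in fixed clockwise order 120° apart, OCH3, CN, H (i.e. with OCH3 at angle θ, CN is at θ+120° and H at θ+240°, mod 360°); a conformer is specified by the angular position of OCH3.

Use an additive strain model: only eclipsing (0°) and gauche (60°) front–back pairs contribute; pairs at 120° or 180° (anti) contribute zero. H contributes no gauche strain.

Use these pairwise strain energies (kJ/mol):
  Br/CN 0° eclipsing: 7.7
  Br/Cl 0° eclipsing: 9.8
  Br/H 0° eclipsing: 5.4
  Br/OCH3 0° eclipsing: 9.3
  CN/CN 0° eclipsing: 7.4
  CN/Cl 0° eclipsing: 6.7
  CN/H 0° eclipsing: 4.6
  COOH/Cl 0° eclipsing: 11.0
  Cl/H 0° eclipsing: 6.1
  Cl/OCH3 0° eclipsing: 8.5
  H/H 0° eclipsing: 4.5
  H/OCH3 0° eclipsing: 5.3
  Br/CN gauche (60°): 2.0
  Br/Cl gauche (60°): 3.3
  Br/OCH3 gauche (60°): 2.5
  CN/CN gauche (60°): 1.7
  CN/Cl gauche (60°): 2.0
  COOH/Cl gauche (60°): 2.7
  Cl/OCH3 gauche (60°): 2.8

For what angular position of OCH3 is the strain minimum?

OCH3 at 0° is eclipsed. Cl at 0° is eclipsed with OCH3 at 0° (8.5); H at 120° is eclipsed with CN at 120° (4.6); Br at 240° is eclipsed with H at 240° (5.4). Total 18.5 kJ/mol.
OCH3 at 60° is staggered. Cl at 0° is gauche with OCH3 at 60° (2.8); Br at 240° is gauche with CN at 180° (2.0). Total 4.8 kJ/mol.
OCH3 at 120° is eclipsed. Cl at 0° is eclipsed with H at 0° (6.1); H at 120° is eclipsed with OCH3 at 120° (5.3); Br at 240° is eclipsed with CN at 240° (7.7). Total 19.1 kJ/mol.
OCH3 at 180° is staggered. Cl at 0° is gauche with CN at 300° (2.0); Br at 240° is gauche with OCH3 at 180° (2.5); Br at 240° is gauche with CN at 300° (2.0). Total 6.5 kJ/mol.
OCH3 at 240° is eclipsed. Cl at 0° is eclipsed with CN at 0° (6.7); H at 120° is eclipsed with H at 120° (4.5); Br at 240° is eclipsed with OCH3 at 240° (9.3). Total 20.5 kJ/mol.
OCH3 at 300° is staggered. Cl at 0° is gauche with OCH3 at 300° (2.8); Cl at 0° is gauche with CN at 60° (2.0); Br at 240° is gauche with OCH3 at 300° (2.5). Total 7.3 kJ/mol.
The minimum (4.8 kJ/mol) occurs with OCH3 at 60°.

60°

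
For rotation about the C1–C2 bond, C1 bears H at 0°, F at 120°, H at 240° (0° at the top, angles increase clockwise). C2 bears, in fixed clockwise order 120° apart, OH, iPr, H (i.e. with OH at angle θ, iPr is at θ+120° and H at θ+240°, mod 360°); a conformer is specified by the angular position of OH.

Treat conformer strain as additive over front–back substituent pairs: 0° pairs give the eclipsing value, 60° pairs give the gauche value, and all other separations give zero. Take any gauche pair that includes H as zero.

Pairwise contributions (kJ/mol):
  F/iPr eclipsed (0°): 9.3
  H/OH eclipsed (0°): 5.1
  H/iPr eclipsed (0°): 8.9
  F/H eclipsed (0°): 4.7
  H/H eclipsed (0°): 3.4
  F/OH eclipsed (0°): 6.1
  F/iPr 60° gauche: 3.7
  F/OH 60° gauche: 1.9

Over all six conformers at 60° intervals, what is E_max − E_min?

16.8 kJ/mol

OH at 0° (eclipsed): H–OH eclipsed, F–iPr eclipsed, H–H eclipsed; 5.1 + 9.3 + 3.4 = 17.8 kJ/mol.
OH at 60° (staggered): F–OH gauche, F–iPr gauche; 1.9 + 3.7 = 5.6 kJ/mol.
OH at 120° (eclipsed): H–H eclipsed, F–OH eclipsed, H–iPr eclipsed; 3.4 + 6.1 + 8.9 = 18.4 kJ/mol.
OH at 180° (staggered): F–OH gauche; 1.9 = 1.9 kJ/mol.
OH at 240° (eclipsed): H–iPr eclipsed, F–H eclipsed, H–OH eclipsed; 8.9 + 4.7 + 5.1 = 18.7 kJ/mol.
OH at 300° (staggered): F–iPr gauche; 3.7 = 3.7 kJ/mol.
Max at 240° (18.7 kJ/mol), min at 180° (1.9 kJ/mol); barrier = 16.8 kJ/mol.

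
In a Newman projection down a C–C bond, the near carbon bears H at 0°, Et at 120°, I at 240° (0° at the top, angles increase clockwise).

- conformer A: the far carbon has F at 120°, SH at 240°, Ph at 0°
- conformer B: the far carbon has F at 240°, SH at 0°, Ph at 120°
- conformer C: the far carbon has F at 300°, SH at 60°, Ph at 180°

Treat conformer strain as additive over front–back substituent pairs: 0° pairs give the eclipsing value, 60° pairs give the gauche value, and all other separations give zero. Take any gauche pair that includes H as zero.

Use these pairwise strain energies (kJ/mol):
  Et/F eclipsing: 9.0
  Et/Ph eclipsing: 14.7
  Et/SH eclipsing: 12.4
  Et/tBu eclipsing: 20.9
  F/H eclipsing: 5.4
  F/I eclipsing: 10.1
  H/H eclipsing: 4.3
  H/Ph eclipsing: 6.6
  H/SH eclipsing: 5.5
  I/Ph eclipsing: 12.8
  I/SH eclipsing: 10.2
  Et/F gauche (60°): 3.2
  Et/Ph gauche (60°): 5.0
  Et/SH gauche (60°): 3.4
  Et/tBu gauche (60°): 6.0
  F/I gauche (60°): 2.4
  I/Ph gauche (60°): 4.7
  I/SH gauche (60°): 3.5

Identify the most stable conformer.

A (eclipsed): H(0°)/Ph(0°) eclipsed 6.6; Et(120°)/F(120°) eclipsed 9.0; I(240°)/SH(240°) eclipsed 10.2 → 25.8 kJ/mol.
B (eclipsed): H(0°)/SH(0°) eclipsed 5.5; Et(120°)/Ph(120°) eclipsed 14.7; I(240°)/F(240°) eclipsed 10.1 → 30.3 kJ/mol.
C (staggered): Et(120°)/SH(60°) gauche 3.4; Et(120°)/Ph(180°) gauche 5.0; I(240°)/F(300°) gauche 2.4; I(240°)/Ph(180°) gauche 4.7 → 15.5 kJ/mol.
C has the lowest total (15.5 kJ/mol).

C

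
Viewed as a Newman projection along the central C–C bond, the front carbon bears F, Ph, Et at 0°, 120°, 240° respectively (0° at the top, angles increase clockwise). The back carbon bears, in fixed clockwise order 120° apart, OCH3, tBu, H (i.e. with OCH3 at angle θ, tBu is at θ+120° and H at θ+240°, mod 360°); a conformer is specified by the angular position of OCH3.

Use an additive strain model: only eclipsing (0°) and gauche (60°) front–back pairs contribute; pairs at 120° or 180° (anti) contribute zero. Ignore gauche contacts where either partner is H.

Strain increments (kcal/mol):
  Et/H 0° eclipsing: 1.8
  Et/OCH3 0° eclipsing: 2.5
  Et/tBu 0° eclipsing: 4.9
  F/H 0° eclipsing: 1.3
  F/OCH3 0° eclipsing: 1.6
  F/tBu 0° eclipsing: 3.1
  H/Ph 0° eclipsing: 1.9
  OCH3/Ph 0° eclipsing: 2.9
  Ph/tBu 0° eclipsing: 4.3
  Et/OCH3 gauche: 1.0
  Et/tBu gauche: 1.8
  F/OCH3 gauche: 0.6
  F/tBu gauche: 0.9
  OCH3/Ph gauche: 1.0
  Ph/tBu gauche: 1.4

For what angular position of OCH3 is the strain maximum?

120°

OCH3 at 0° (eclipsed): F–OCH3 eclipsed, Ph–tBu eclipsed, Et–H eclipsed; 1.6 + 4.3 + 1.8 = 7.7 kcal/mol.
OCH3 at 60° (staggered): F–OCH3 gauche, Ph–OCH3 gauche, Ph–tBu gauche, Et–tBu gauche; 0.6 + 1.0 + 1.4 + 1.8 = 4.8 kcal/mol.
OCH3 at 120° (eclipsed): F–H eclipsed, Ph–OCH3 eclipsed, Et–tBu eclipsed; 1.3 + 2.9 + 4.9 = 9.1 kcal/mol.
OCH3 at 180° (staggered): F–tBu gauche, Ph–OCH3 gauche, Et–OCH3 gauche, Et–tBu gauche; 0.9 + 1.0 + 1.0 + 1.8 = 4.7 kcal/mol.
OCH3 at 240° (eclipsed): F–tBu eclipsed, Ph–H eclipsed, Et–OCH3 eclipsed; 3.1 + 1.9 + 2.5 = 7.5 kcal/mol.
OCH3 at 300° (staggered): F–OCH3 gauche, F–tBu gauche, Ph–tBu gauche, Et–OCH3 gauche; 0.6 + 0.9 + 1.4 + 1.0 = 3.9 kcal/mol.
The maximum (9.1 kcal/mol) occurs with OCH3 at 120°.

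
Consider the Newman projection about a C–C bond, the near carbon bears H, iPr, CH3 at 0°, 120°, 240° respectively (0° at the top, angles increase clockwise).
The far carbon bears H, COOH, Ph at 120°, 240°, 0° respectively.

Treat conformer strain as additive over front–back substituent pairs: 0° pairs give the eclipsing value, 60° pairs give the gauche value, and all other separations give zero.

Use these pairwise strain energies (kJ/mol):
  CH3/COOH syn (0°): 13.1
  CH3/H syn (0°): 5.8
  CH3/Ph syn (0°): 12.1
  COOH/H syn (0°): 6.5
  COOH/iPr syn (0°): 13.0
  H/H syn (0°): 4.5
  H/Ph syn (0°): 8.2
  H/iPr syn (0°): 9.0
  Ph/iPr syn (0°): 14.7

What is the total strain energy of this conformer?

30.3 kJ/mol

This conformer is eclipsed. H at 0° is eclipsed with Ph at 0° (8.2); iPr at 120° is eclipsed with H at 120° (9.0); CH3 at 240° is eclipsed with COOH at 240° (13.1). Total 30.3 kJ/mol.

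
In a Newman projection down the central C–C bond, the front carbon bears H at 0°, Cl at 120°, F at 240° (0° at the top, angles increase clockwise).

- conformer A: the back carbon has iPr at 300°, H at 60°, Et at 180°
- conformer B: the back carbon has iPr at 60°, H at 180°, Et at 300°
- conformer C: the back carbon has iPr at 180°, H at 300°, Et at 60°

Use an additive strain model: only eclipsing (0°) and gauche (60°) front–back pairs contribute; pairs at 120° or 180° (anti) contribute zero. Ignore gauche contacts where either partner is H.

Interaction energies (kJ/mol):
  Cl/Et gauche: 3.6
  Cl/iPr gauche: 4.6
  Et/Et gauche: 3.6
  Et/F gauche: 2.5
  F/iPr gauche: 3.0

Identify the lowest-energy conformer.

A (staggered): Cl(120°)/Et(180°) gauche 3.6; F(240°)/iPr(300°) gauche 3.0; F(240°)/Et(180°) gauche 2.5 → 9.1 kJ/mol.
B (staggered): Cl(120°)/iPr(60°) gauche 4.6; F(240°)/Et(300°) gauche 2.5 → 7.1 kJ/mol.
C (staggered): Cl(120°)/iPr(180°) gauche 4.6; Cl(120°)/Et(60°) gauche 3.6; F(240°)/iPr(180°) gauche 3.0 → 11.2 kJ/mol.
B has the lowest total (7.1 kJ/mol).

B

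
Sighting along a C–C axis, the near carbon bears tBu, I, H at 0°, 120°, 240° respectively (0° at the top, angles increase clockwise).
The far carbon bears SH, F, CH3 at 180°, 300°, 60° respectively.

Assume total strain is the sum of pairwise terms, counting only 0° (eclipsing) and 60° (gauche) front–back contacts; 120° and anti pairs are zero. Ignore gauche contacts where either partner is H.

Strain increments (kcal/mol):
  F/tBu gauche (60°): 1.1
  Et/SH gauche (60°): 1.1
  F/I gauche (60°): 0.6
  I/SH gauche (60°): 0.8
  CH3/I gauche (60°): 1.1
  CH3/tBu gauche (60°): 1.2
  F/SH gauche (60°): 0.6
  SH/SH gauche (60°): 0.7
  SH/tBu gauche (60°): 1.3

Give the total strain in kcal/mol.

This conformer (staggered): tBu(0°)/F(300°) gauche 1.1; tBu(0°)/CH3(60°) gauche 1.2; I(120°)/SH(180°) gauche 0.8; I(120°)/CH3(60°) gauche 1.1 → 4.2 kcal/mol.

4.2 kcal/mol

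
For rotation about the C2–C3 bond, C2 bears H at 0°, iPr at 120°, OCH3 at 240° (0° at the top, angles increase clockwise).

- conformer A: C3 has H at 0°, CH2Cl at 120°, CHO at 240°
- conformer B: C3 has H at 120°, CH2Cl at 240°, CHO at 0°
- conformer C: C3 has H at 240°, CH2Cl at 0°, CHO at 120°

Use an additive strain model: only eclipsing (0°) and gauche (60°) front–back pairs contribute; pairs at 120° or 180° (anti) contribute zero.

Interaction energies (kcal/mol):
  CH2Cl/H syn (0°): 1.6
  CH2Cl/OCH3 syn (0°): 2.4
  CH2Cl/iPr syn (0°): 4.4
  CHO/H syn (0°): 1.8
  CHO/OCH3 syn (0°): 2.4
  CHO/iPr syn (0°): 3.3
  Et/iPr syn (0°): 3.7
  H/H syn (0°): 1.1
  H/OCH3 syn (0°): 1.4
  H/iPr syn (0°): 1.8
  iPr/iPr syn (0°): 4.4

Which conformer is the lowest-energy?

B

A (eclipsed): H–H eclipsed, iPr–CH2Cl eclipsed, OCH3–CHO eclipsed; 1.1 + 4.4 + 2.4 = 7.9 kcal/mol.
B (eclipsed): H–CHO eclipsed, iPr–H eclipsed, OCH3–CH2Cl eclipsed; 1.8 + 1.8 + 2.4 = 6.0 kcal/mol.
C (eclipsed): H–CH2Cl eclipsed, iPr–CHO eclipsed, OCH3–H eclipsed; 1.6 + 3.3 + 1.4 = 6.3 kcal/mol.
B has the lowest total (6.0 kcal/mol).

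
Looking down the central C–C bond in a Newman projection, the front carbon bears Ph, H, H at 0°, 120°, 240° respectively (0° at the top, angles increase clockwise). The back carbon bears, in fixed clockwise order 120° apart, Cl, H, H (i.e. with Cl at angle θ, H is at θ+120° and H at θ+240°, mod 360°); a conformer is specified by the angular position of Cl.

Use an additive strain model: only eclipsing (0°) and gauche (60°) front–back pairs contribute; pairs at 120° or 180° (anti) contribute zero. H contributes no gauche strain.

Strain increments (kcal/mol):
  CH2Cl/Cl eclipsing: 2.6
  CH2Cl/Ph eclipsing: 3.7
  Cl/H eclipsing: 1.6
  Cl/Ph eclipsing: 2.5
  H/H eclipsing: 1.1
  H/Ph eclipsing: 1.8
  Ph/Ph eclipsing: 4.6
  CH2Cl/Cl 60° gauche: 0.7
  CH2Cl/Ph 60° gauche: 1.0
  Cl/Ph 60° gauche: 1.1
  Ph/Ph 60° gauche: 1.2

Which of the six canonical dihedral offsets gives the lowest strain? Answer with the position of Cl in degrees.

Cl at 0° (eclipsed): Ph(0°)/Cl(0°) eclipsed 2.5; H(120°)/H(120°) eclipsed 1.1; H(240°)/H(240°) eclipsed 1.1 → 4.7 kcal/mol.
Cl at 60° (staggered): Ph(0°)/Cl(60°) gauche 1.1 → 1.1 kcal/mol.
Cl at 120° (eclipsed): Ph(0°)/H(0°) eclipsed 1.8; H(120°)/Cl(120°) eclipsed 1.6; H(240°)/H(240°) eclipsed 1.1 → 4.5 kcal/mol.
Cl at 180° (staggered): no non-H gauche contacts → 0.0 kcal/mol.
Cl at 240° (eclipsed): Ph(0°)/H(0°) eclipsed 1.8; H(120°)/H(120°) eclipsed 1.1; H(240°)/Cl(240°) eclipsed 1.6 → 4.5 kcal/mol.
Cl at 300° (staggered): Ph(0°)/Cl(300°) gauche 1.1 → 1.1 kcal/mol.
The minimum (0.0 kcal/mol) occurs with Cl at 180°.

180°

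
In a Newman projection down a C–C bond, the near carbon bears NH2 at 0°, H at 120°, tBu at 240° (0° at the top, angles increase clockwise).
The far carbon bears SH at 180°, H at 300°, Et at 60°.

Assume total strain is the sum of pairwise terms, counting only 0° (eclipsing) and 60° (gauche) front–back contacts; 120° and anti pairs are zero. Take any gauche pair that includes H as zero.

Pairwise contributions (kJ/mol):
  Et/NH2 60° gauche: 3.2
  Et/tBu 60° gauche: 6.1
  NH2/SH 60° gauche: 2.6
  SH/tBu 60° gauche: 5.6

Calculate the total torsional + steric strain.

8.8 kJ/mol

This conformer is staggered. NH2 at 0° is gauche with Et at 60° (3.2); tBu at 240° is gauche with SH at 180° (5.6). Total 8.8 kJ/mol.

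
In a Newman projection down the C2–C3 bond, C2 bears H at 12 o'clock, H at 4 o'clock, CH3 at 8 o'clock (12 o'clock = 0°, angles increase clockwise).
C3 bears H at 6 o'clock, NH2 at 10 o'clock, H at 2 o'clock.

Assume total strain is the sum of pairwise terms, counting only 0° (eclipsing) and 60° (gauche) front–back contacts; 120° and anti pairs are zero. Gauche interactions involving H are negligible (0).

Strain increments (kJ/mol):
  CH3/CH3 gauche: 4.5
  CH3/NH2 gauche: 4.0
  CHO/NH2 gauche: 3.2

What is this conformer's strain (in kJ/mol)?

This conformer (staggered): CH3–NH2 gauche; 4.0 = 4.0 kJ/mol.

4.0 kJ/mol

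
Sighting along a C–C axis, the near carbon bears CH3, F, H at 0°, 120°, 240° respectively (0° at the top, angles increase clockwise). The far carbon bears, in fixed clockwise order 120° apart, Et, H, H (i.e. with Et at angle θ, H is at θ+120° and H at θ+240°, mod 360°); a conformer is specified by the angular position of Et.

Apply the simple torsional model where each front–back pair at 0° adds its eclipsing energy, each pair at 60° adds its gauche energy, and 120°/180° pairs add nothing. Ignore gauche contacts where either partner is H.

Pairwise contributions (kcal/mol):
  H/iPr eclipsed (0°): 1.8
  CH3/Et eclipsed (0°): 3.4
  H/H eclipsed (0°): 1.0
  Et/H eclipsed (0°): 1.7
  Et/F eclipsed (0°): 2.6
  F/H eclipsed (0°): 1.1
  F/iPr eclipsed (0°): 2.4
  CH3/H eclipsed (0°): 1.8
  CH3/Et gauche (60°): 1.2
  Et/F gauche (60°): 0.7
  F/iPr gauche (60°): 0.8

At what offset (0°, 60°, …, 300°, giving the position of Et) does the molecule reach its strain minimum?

Et at 0° (eclipsed): CH3(0°)/Et(0°) eclipsed 3.4; F(120°)/H(120°) eclipsed 1.1; H(240°)/H(240°) eclipsed 1.0 → 5.5 kcal/mol.
Et at 60° (staggered): CH3(0°)/Et(60°) gauche 1.2; F(120°)/Et(60°) gauche 0.7 → 1.9 kcal/mol.
Et at 120° (eclipsed): CH3(0°)/H(0°) eclipsed 1.8; F(120°)/Et(120°) eclipsed 2.6; H(240°)/H(240°) eclipsed 1.0 → 5.4 kcal/mol.
Et at 180° (staggered): F(120°)/Et(180°) gauche 0.7 → 0.7 kcal/mol.
Et at 240° (eclipsed): CH3(0°)/H(0°) eclipsed 1.8; F(120°)/H(120°) eclipsed 1.1; H(240°)/Et(240°) eclipsed 1.7 → 4.6 kcal/mol.
Et at 300° (staggered): CH3(0°)/Et(300°) gauche 1.2 → 1.2 kcal/mol.
The minimum (0.7 kcal/mol) occurs with Et at 180°.

180°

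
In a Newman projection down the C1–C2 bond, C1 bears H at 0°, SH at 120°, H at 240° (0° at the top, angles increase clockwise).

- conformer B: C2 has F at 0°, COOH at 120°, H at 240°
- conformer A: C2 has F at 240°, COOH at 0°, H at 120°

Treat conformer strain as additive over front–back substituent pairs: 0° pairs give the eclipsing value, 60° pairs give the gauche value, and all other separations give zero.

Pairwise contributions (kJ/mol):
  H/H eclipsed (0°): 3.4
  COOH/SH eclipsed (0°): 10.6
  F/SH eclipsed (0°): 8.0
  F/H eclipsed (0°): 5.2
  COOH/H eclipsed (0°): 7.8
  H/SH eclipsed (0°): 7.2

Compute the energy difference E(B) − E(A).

B (eclipsed): H–F eclipsed, SH–COOH eclipsed, H–H eclipsed; 5.2 + 10.6 + 3.4 = 19.2 kJ/mol.
A (eclipsed): H–COOH eclipsed, SH–H eclipsed, H–F eclipsed; 7.8 + 7.2 + 5.2 = 20.2 kJ/mol.
E(B) − E(A) = 19.2 − 20.2 = -1.0 kJ/mol.

-1.0 kJ/mol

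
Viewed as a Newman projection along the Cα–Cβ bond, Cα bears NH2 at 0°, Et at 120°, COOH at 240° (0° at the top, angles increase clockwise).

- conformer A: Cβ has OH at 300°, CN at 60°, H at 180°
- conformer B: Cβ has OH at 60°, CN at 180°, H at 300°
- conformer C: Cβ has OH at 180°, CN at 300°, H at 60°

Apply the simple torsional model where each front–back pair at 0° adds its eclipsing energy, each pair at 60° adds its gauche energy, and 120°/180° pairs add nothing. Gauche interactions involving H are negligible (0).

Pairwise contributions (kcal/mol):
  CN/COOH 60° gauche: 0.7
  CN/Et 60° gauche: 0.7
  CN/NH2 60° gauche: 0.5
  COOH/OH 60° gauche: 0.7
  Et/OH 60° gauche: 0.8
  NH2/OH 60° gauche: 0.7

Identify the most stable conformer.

A

A (staggered): NH2–OH gauche, NH2–CN gauche, Et–CN gauche, COOH–OH gauche; 0.7 + 0.5 + 0.7 + 0.7 = 2.6 kcal/mol.
B (staggered): NH2–OH gauche, Et–OH gauche, Et–CN gauche, COOH–CN gauche; 0.7 + 0.8 + 0.7 + 0.7 = 2.9 kcal/mol.
C (staggered): NH2–CN gauche, Et–OH gauche, COOH–OH gauche, COOH–CN gauche; 0.5 + 0.8 + 0.7 + 0.7 = 2.7 kcal/mol.
A has the lowest total (2.6 kcal/mol).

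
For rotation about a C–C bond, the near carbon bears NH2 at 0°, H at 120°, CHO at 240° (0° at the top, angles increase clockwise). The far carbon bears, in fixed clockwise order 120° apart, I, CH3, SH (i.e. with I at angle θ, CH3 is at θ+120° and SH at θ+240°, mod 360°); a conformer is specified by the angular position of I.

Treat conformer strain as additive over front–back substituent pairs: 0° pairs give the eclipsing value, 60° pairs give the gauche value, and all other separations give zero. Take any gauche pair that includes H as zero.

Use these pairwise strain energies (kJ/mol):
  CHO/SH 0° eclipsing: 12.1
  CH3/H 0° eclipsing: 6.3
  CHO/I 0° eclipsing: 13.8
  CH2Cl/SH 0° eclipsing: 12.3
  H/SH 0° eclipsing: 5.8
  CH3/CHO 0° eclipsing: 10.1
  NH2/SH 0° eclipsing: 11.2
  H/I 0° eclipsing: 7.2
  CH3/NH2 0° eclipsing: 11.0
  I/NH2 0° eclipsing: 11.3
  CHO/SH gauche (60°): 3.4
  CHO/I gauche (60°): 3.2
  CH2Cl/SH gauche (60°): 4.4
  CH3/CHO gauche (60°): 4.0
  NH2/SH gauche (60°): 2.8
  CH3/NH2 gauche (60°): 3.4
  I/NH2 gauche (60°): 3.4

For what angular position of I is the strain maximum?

240°

I at 0° (eclipsed): NH2(0°)/I(0°) eclipsed 11.3; H(120°)/CH3(120°) eclipsed 6.3; CHO(240°)/SH(240°) eclipsed 12.1 → 29.7 kJ/mol.
I at 60° (staggered): NH2(0°)/I(60°) gauche 3.4; NH2(0°)/SH(300°) gauche 2.8; CHO(240°)/CH3(180°) gauche 4.0; CHO(240°)/SH(300°) gauche 3.4 → 13.6 kJ/mol.
I at 120° (eclipsed): NH2(0°)/SH(0°) eclipsed 11.2; H(120°)/I(120°) eclipsed 7.2; CHO(240°)/CH3(240°) eclipsed 10.1 → 28.5 kJ/mol.
I at 180° (staggered): NH2(0°)/CH3(300°) gauche 3.4; NH2(0°)/SH(60°) gauche 2.8; CHO(240°)/I(180°) gauche 3.2; CHO(240°)/CH3(300°) gauche 4.0 → 13.4 kJ/mol.
I at 240° (eclipsed): NH2(0°)/CH3(0°) eclipsed 11.0; H(120°)/SH(120°) eclipsed 5.8; CHO(240°)/I(240°) eclipsed 13.8 → 30.6 kJ/mol.
I at 300° (staggered): NH2(0°)/I(300°) gauche 3.4; NH2(0°)/CH3(60°) gauche 3.4; CHO(240°)/I(300°) gauche 3.2; CHO(240°)/SH(180°) gauche 3.4 → 13.4 kJ/mol.
The maximum (30.6 kJ/mol) occurs with I at 240°.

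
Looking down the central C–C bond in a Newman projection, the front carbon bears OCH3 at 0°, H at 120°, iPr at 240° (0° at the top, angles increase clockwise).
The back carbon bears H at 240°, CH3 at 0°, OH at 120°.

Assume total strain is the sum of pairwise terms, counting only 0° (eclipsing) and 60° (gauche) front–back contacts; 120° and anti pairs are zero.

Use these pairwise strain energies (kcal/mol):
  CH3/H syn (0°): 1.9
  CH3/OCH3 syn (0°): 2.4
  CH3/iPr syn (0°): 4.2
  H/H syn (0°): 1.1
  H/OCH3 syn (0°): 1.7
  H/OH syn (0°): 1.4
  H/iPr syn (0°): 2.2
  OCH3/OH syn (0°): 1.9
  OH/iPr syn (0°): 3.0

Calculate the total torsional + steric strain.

This conformer (eclipsed): OCH3–CH3 eclipsed, H–OH eclipsed, iPr–H eclipsed; 2.4 + 1.4 + 2.2 = 6.0 kcal/mol.

6.0 kcal/mol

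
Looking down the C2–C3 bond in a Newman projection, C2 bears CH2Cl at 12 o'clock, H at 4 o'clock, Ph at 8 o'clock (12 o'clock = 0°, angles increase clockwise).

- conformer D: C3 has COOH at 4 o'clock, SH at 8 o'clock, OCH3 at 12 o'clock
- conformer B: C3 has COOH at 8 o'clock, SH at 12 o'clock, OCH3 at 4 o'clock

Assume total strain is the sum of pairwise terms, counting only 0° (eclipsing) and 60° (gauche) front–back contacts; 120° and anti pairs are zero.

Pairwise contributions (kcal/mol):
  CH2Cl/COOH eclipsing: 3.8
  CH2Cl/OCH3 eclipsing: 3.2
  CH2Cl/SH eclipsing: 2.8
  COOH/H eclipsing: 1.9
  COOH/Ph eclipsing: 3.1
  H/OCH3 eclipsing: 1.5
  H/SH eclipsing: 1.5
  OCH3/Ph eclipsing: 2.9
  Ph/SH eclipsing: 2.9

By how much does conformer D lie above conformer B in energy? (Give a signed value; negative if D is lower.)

D (eclipsed): CH2Cl(0°)/OCH3(0°) eclipsed 3.2; H(120°)/COOH(120°) eclipsed 1.9; Ph(240°)/SH(240°) eclipsed 2.9 → 8.0 kcal/mol.
B (eclipsed): CH2Cl(0°)/SH(0°) eclipsed 2.8; H(120°)/OCH3(120°) eclipsed 1.5; Ph(240°)/COOH(240°) eclipsed 3.1 → 7.4 kcal/mol.
E(D) − E(B) = 8.0 − 7.4 = +0.6 kcal/mol.

+0.6 kcal/mol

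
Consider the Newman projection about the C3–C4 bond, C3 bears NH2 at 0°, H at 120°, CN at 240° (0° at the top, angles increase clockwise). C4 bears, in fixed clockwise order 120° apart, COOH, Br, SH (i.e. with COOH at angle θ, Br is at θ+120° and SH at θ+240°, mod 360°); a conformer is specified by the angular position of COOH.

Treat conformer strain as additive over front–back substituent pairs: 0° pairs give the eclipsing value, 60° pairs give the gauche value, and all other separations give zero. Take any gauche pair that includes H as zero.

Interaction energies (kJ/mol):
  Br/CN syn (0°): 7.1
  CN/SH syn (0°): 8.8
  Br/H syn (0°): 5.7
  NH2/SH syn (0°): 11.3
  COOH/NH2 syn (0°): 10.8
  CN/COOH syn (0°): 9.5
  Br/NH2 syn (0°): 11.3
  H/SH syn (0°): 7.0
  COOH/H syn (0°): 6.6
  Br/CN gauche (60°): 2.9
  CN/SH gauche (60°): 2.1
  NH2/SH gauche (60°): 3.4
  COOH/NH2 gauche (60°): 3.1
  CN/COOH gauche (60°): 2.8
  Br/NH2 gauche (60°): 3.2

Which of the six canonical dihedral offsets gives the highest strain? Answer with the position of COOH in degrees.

240°

COOH at 0° (eclipsed): NH2–COOH eclipsed, H–Br eclipsed, CN–SH eclipsed; 10.8 + 5.7 + 8.8 = 25.3 kJ/mol.
COOH at 60° (staggered): NH2–COOH gauche, NH2–SH gauche, CN–Br gauche, CN–SH gauche; 3.1 + 3.4 + 2.9 + 2.1 = 11.5 kJ/mol.
COOH at 120° (eclipsed): NH2–SH eclipsed, H–COOH eclipsed, CN–Br eclipsed; 11.3 + 6.6 + 7.1 = 25.0 kJ/mol.
COOH at 180° (staggered): NH2–Br gauche, NH2–SH gauche, CN–COOH gauche, CN–Br gauche; 3.2 + 3.4 + 2.8 + 2.9 = 12.3 kJ/mol.
COOH at 240° (eclipsed): NH2–Br eclipsed, H–SH eclipsed, CN–COOH eclipsed; 11.3 + 7.0 + 9.5 = 27.8 kJ/mol.
COOH at 300° (staggered): NH2–COOH gauche, NH2–Br gauche, CN–COOH gauche, CN–SH gauche; 3.1 + 3.2 + 2.8 + 2.1 = 11.2 kJ/mol.
The maximum (27.8 kJ/mol) occurs with COOH at 240°.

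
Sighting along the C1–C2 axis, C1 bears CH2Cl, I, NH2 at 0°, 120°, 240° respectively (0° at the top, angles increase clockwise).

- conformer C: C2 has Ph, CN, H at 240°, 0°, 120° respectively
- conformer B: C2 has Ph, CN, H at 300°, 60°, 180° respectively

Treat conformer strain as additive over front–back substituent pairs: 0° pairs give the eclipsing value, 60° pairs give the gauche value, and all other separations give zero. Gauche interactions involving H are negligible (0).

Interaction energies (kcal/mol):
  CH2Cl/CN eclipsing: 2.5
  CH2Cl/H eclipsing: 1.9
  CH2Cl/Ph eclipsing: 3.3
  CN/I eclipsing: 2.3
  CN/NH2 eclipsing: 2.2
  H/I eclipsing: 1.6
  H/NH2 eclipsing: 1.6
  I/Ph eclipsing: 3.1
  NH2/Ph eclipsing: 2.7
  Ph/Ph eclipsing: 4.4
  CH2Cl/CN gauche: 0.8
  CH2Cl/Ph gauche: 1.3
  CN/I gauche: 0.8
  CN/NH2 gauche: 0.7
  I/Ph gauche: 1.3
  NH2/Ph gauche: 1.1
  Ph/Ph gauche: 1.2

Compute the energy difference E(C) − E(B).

C (eclipsed): CH2Cl(0°)/CN(0°) eclipsed 2.5; I(120°)/H(120°) eclipsed 1.6; NH2(240°)/Ph(240°) eclipsed 2.7 → 6.8 kcal/mol.
B (staggered): CH2Cl(0°)/Ph(300°) gauche 1.3; CH2Cl(0°)/CN(60°) gauche 0.8; I(120°)/CN(60°) gauche 0.8; NH2(240°)/Ph(300°) gauche 1.1 → 4.0 kcal/mol.
E(C) − E(B) = 6.8 − 4.0 = +2.8 kcal/mol.

+2.8 kcal/mol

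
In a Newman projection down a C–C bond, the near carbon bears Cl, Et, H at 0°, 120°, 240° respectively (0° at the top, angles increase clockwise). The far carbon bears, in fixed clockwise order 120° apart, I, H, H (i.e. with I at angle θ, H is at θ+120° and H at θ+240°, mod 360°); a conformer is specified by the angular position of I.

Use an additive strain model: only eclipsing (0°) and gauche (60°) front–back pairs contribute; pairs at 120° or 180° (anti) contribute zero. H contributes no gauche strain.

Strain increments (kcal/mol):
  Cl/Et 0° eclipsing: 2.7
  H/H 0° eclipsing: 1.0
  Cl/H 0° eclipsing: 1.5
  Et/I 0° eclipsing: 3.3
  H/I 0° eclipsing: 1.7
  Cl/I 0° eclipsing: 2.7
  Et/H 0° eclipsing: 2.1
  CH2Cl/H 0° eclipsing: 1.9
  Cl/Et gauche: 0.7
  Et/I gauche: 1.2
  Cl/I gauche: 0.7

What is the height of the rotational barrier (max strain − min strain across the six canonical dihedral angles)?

I at 0° (eclipsed): Cl(0°)/I(0°) eclipsed 2.7; Et(120°)/H(120°) eclipsed 2.1; H(240°)/H(240°) eclipsed 1.0 → 5.8 kcal/mol.
I at 60° (staggered): Cl(0°)/I(60°) gauche 0.7; Et(120°)/I(60°) gauche 1.2 → 1.9 kcal/mol.
I at 120° (eclipsed): Cl(0°)/H(0°) eclipsed 1.5; Et(120°)/I(120°) eclipsed 3.3; H(240°)/H(240°) eclipsed 1.0 → 5.8 kcal/mol.
I at 180° (staggered): Et(120°)/I(180°) gauche 1.2 → 1.2 kcal/mol.
I at 240° (eclipsed): Cl(0°)/H(0°) eclipsed 1.5; Et(120°)/H(120°) eclipsed 2.1; H(240°)/I(240°) eclipsed 1.7 → 5.3 kcal/mol.
I at 300° (staggered): Cl(0°)/I(300°) gauche 0.7 → 0.7 kcal/mol.
Max at 0° (5.8 kcal/mol), min at 300° (0.7 kcal/mol); barrier = 5.1 kcal/mol.

5.1 kcal/mol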